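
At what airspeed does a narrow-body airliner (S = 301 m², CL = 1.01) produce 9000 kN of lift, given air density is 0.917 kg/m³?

v = 254 m/s

L = ½ρv²S·CL ⇒ v = √(2L/(ρ·S·CL))
v = √(2 × 9×10^6 / (0.917 × 301 × 1.01)) = √64570 = 254 m/s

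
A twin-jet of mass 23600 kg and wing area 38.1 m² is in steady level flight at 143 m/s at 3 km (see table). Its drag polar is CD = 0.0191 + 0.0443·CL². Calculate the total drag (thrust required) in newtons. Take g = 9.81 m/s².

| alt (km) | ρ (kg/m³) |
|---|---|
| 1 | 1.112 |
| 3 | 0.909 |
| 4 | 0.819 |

D = 13500 N

At 3 km, from the table: ρ = 0.909 kg/m³.
Weight W = mg = 23600 × 9.81 = 2.3152×10^5 N; in level flight L = W.
q = ½ρv² = ½ × 0.909 × 143² = 9294 Pa.
CL = W/(q·S) = 2.3152×10^5 / (9294 × 38.1) = 0.6538.
CD = 0.0191 + 0.0443 × 0.6538² = 0.03804.
D = q·S·CD = 9294 × 38.1 × 0.03804 = 13470 N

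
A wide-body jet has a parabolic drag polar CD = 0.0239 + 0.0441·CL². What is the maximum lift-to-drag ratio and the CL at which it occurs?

For CD = CD0 + K·CL², (L/D)max occurs at CL* = √(CD0/K) and equals 1/(2√(K·CD0)).
(L/D)max = 1/(2√(0.0441 × 0.0239)) = 1/(2 × 0.03247) = 15.4
CL* = √(0.0239/0.0441) = 0.736

(L/D)max = 15.4, at CL = 0.736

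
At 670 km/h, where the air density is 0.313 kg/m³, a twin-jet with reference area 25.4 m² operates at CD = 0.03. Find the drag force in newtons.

Convert speed: v = 670 km/h ÷ 3.6 = 186.1 m/s.
D = ½ρv²S·CD = ½ × 0.313 × 186.1² × 25.4 × 0.03 = 4130 N

D = 4130 N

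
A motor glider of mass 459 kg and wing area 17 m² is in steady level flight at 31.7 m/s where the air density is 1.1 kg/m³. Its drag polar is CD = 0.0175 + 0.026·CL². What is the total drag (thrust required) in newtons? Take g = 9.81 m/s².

D = 221 N

Weight W = mg = 459 × 9.81 = 4502.8 N; in level flight L = W.
q = ½ρv² = ½ × 1.1 × 31.7² = 552.7 Pa.
CL = W/(q·S) = 4502.8 / (552.7 × 17) = 0.4792.
CD = 0.0175 + 0.026 × 0.4792² = 0.02347.
D = q·S·CD = 552.7 × 17 × 0.02347 = 220.5 N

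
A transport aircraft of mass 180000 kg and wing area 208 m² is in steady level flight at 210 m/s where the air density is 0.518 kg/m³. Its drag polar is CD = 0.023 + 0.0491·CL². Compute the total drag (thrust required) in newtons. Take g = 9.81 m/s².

Level flight ⇒ L = W = m·g = 180000 × 9.81 = 1.7658×10^6 N.
q = ½ρv² = ½ × 0.518 × 210² = 11420 Pa.
CL = W/(q·S) = 1.7658×10^6 / (11420 × 208) = 0.7433.
CD = 0.023 + 0.0491 × 0.7433² = 0.05012.
D = q·S·CD = 11420 × 208 × 0.05012 = 1.191×10^5 N

D = 1.19×10^5 N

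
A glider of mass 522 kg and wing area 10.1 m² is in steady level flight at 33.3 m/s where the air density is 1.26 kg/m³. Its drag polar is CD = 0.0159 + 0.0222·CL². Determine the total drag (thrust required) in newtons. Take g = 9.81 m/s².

D = 195 N

Weight W = mg = 522 × 9.81 = 5120.8 N; in level flight L = W.
q = ½ρv² = ½ × 1.26 × 33.3² = 698.6 Pa.
CL = 2W/(ρv²S) = 2×5120.8/(1.26×33.3²×10.1) = 0.7258.
CD = 0.0159 + 0.0222 × 0.7258² = 0.02759.
D = q·S·CD = 698.6 × 10.1 × 0.02759 = 194.7 N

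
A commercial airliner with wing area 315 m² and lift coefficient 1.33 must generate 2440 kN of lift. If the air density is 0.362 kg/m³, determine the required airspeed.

v = 179 m/s

L = ½ρv²S·CL ⇒ v = √(2L/(ρ·S·CL))
v = √(2 × 2.44×10^6 / (0.362 × 315 × 1.33)) = √32180 = 179 m/s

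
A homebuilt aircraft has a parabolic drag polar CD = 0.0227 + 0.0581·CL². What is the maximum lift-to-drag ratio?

For CD = CD0 + K·CL², (L/D)max occurs at CL* = √(CD0/K) and equals 1/(2√(K·CD0)).
(L/D)max = 1/(2√(0.0581 × 0.0227)) = 1/(2 × 0.03632) = 13.8

(L/D)max = 13.8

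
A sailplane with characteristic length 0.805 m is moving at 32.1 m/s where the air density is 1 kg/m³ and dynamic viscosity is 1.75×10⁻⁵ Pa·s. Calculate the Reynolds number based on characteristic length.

Re = ρ·v·c/μ = 1 × 32.1 × 0.805 / (1.75×10⁻⁵) = 1.48×10^6

Re = 1.48×10^6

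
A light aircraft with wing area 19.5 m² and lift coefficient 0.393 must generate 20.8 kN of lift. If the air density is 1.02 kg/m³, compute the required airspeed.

v = 73 m/s

L = ½ρv²S·CL ⇒ v = √(2L/(ρ·S·CL))
v = √(2 × 20800 / (1.02 × 19.5 × 0.393)) = √5322 = 73 m/s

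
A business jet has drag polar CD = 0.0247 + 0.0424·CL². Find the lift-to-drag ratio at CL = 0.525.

CD = 0.0247 + 0.0424 × 0.525² = 0.03639
L/D = CL/CD = 0.525 / 0.03639 = 14.4

L/D = 14.4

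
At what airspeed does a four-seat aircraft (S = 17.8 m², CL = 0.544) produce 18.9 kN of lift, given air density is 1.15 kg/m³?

L = ½ρv²S·CL ⇒ v = √(2L/(ρ·S·CL))
v = √(2 × 18900 / (1.15 × 17.8 × 0.544)) = √3394 = 58.3 m/s

v = 58.3 m/s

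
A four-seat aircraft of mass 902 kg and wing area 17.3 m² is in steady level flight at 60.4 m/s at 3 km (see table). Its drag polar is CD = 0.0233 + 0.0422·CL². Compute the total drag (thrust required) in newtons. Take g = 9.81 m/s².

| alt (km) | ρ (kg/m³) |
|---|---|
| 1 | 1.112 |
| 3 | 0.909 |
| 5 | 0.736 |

At 3 km, from the table: ρ = 0.909 kg/m³.
Level flight ⇒ L = W = m·g = 902 × 9.81 = 8848.6 N.
Dynamic pressure q = 0.5 × 0.909 × 60.4² = 1658 Pa.
CL = W/(q·S) = 8848.6 / (1658 × 17.3) = 0.3085.
CD = 0.0233 + 0.0422 × 0.3085² = 0.02732.
D = q·S·CD = 1658 × 17.3 × 0.02732 = 783.5 N

D = 784 N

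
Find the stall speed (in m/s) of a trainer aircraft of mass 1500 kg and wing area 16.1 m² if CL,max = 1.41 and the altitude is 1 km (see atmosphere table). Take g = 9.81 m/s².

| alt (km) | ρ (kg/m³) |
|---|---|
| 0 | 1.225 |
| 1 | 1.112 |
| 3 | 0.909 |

At 1 km, from the table: ρ = 1.112 kg/m³.
Weight W = mg = 1500 × 9.81 = 14720 N.
From L = ½ρV²S·CL,max = W: V_stall = √(2W/(ρSCL,max)) = √(2·14720/(1.112·16.1·1.41))
V_stall = √1166 = 34.1 m/s

V_stall = 34.1 m/s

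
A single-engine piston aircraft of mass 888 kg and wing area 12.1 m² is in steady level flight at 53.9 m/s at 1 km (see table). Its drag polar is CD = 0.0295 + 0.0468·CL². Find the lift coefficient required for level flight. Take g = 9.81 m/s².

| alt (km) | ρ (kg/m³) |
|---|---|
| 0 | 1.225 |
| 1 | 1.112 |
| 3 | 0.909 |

CL = 0.446

At 1 km, from the table: ρ = 1.112 kg/m³.
Weight W = mg = 888 × 9.81 = 8711.3 N; in level flight L = W.
q = ½ρv² = ½ × 1.112 × 53.9² = 1615 Pa.
CL = 2W/(ρv²S) = 2×8711.3/(1.112×53.9²×12.1) = 0.4457.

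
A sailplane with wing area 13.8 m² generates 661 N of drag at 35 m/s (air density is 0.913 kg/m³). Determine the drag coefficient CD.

From D = ½ρv²S·CD, rearranging gives CD = 2D/(ρv²S).
CD = 2 × 661 / (0.913 × 35² × 13.8) = 0.0857

CD = 0.0857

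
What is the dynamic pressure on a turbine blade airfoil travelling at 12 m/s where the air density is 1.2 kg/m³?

q = 86.4 Pa

q = ½ρv² = ½ × 1.2 × 12² = 86.4 Pa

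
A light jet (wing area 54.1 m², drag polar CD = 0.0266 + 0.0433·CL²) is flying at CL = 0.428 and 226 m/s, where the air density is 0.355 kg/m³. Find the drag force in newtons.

CD = 0.0266 + 0.0433 × 0.428² = 0.03453
D = ½ρv²S·CD = ½ × 0.355 × 226² × 54.1 × 0.03453 = 16900 N

D = 16900 N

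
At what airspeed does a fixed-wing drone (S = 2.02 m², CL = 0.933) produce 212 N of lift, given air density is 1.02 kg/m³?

L = ½ρv²S·CL ⇒ v = √(2L/(ρ·S·CL))
v = √(2 × 212 / (1.02 × 2.02 × 0.933)) = √220.6 = 14.9 m/s

v = 14.9 m/s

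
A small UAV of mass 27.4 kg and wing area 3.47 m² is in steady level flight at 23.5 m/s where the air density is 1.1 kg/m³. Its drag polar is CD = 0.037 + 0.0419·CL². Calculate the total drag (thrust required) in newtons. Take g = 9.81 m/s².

D = 41.9 N

Level flight ⇒ L = W = m·g = 27.4 × 9.81 = 268.79 N.
q = ½ρv² = ½ × 1.1 × 23.5² = 303.7 Pa.
CL = W/(q·S) = 268.79 / (303.7 × 3.47) = 0.255.
CD = 0.037 + 0.0419 × 0.255² = 0.03973.
D = q·S·CD = 303.7 × 3.47 × 0.03973 = 41.87 N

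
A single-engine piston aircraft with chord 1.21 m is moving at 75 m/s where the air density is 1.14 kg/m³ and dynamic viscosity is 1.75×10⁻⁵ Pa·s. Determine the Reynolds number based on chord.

Re = ρ·v·c/μ = 1.14 × 75 × 1.21 / (1.75×10⁻⁵) = 5.91×10^6

Re = 5.91×10^6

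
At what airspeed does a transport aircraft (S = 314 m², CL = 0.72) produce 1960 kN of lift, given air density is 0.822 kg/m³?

L = ½ρv²S·CL ⇒ v = √(2L/(ρ·S·CL))
v = √(2 × 1.96×10^6 / (0.822 × 314 × 0.72)) = √21090 = 145 m/s

v = 145 m/s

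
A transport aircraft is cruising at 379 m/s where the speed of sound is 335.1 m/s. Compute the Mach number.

M = 1.13

M = v/a = 379 / 335.1 = 1.13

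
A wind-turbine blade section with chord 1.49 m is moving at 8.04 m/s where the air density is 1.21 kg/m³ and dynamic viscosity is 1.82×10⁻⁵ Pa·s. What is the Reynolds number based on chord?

Re = 7.96×10^5

Re = ρ·v·c/μ = 1.21 × 8.04 × 1.49 / (1.82×10⁻⁵) = 7.96×10^5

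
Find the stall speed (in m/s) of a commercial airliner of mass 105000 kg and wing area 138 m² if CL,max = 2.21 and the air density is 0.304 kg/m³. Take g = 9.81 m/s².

V_stall = 149 m/s

Weight W = mg = 105000 × 9.81 = 1.03×10^6 N.
V_stall = √(2W/(ρ·S·CL,max)) = √(2 × 1.03×10^6 / (0.304 × 138 × 2.21))
V_stall = √22220 = 149 m/s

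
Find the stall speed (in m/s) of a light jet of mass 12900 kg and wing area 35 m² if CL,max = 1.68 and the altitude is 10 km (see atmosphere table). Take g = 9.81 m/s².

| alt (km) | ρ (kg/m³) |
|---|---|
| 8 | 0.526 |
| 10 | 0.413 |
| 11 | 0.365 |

V_stall = 102 m/s

At 10 km, from the table: ρ = 0.413 kg/m³.
Weight W = mg = 12900 × 9.81 = 1.265×10^5 N.
From L = ½ρV²S·CL,max = W: V_stall = √(2W/(ρSCL,max)) = √(2·1.265×10^5/(0.413·35·1.68))
V_stall = √10420 = 102 m/s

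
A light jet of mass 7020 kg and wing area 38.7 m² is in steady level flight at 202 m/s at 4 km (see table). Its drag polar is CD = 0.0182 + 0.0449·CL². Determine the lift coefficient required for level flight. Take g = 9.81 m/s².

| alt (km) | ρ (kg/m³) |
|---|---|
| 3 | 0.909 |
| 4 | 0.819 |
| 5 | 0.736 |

CL = 0.106

At 4 km, from the table: ρ = 0.819 kg/m³.
In steady level flight, lift balances weight: W = mg = 7020 × 9.81 = 68866 N.
q = ½ρv² = ½ × 0.819 × 202² = 16710 Pa.
Required CL = L/(qS) = 68866/(16710·38.7) = 0.1065.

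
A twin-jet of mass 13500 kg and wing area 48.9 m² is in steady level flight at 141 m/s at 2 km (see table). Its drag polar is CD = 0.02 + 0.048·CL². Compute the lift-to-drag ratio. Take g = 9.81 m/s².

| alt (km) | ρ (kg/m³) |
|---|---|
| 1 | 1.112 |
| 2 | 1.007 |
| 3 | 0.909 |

At 2 km, from the table: ρ = 1.007 kg/m³.
Level flight ⇒ L = W = m·g = 13500 × 9.81 = 1.3244×10^5 N.
q = ½ρv² = ½ × 1.007 × 141² = 10010 Pa.
CL = 2W/(ρv²S) = 2×1.3244×10^5/(1.007×141²×48.9) = 0.2706.
CD = 0.02 + 0.048 × 0.2706² = 0.02351.
L/D = CL/CD = 0.2706 / 0.02351 = 11.5

L/D = 11.5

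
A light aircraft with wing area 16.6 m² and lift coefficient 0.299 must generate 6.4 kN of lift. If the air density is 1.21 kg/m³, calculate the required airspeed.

L = ½ρv²S·CL ⇒ v = √(2L/(ρ·S·CL))
v = √(2 × 6400 / (1.21 × 16.6 × 0.299)) = √2131 = 46.2 m/s

v = 46.2 m/s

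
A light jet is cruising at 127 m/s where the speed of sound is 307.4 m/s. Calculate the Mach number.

M = 0.413

M = v/a = 127 / 307.4 = 0.413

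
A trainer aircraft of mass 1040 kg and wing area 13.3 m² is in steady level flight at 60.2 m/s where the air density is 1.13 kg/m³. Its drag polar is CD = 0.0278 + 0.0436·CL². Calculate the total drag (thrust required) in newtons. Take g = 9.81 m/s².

Level flight ⇒ L = W = m·g = 1040 × 9.81 = 10202 N.
Dynamic pressure q = 0.5 × 1.13 × 60.2² = 2048 Pa.
Required CL = L/(qS) = 10202/(2048·13.3) = 0.3746.
CD = 0.0278 + 0.0436 × 0.3746² = 0.03392.
D = q·S·CD = 2048 × 13.3 × 0.03392 = 923.7 N

D = 924 N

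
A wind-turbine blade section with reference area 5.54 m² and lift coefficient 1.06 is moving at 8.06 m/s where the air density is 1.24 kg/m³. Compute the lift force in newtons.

L = 237 N

L = ½ρv²S·CL = ½ × 1.24 × 8.06² × 5.54 × 1.06 = 237 N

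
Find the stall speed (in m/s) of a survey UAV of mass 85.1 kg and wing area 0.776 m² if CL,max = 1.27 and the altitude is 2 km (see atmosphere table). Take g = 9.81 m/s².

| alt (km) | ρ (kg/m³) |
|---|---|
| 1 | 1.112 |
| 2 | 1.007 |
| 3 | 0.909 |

At 2 km, from the table: ρ = 1.007 kg/m³.
Weight W = mg = 85.1 × 9.81 = 834.8 N.
V_stall = √(2W/(ρ·S·CL,max)) = √(2 × 834.8 / (1.007 × 0.776 × 1.27))
V_stall = √1682 = 41 m/s

V_stall = 41 m/s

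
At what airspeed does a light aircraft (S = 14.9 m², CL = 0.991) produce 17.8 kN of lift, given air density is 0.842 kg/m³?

L = ½ρv²S·CL ⇒ v = √(2L/(ρ·S·CL))
v = √(2 × 17800 / (0.842 × 14.9 × 0.991)) = √2863 = 53.5 m/s

v = 53.5 m/s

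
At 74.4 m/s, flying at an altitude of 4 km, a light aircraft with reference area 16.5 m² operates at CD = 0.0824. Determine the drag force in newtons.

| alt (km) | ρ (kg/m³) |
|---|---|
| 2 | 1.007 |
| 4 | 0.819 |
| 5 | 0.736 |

D = 3080 N

At 4 km, from the table: ρ = 0.819 kg/m³.
Dynamic pressure q = ½ρv² = ½ × 0.819 × 74.4² = 2267 Pa.
D = q·S·CD = 2267 × 16.5 × 0.0824 = 3080 N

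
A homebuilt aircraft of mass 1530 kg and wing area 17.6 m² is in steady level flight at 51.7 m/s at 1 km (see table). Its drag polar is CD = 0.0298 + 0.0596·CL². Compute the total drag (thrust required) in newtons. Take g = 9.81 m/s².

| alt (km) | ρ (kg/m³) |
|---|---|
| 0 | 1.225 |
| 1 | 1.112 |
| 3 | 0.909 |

D = 1290 N

At 1 km, from the table: ρ = 1.112 kg/m³.
Weight W = mg = 1530 × 9.81 = 15009 N; in level flight L = W.
q = ½ρv² = ½ × 1.112 × 51.7² = 1486 Pa.
CL = W/(q·S) = 15009 / (1486 × 17.6) = 0.5738.
CD = 0.0298 + 0.0596 × 0.5738² = 0.04943.
D = q·S·CD = 1486 × 17.6 × 0.04943 = 1293 N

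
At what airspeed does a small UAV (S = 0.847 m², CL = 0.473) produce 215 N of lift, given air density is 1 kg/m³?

L = ½ρv²S·CL ⇒ v = √(2L/(ρ·S·CL))
v = √(2 × 215 / (1 × 0.847 × 0.473)) = √1073 = 32.8 m/s

v = 32.8 m/s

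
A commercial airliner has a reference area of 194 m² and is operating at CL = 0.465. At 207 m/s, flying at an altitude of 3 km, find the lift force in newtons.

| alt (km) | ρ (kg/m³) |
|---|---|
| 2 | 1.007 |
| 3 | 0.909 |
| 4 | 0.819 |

L = 1.76×10^6 N

At 3 km, from the table: ρ = 0.909 kg/m³.
L = ½ρv²S·CL = ½ × 0.909 × 207² × 194 × 0.465 = 1.76×10^6 N ≈ 1760 kN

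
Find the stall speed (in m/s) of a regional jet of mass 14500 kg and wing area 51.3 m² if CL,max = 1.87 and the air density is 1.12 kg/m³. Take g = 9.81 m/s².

V_stall = 51.5 m/s

At stall, lift equals weight: L = W = m·g = 14500 × 9.81 = 1.422×10^5 N.
From L = ½ρV²S·CL,max = W: V_stall = √(2W/(ρSCL,max)) = √(2·1.422×10^5/(1.12·51.3·1.87))
V_stall = √2648 = 51.5 m/s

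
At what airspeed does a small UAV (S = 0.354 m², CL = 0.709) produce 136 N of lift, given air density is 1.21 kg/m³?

v = 29.9 m/s

L = ½ρv²S·CL ⇒ v = √(2L/(ρ·S·CL))
v = √(2 × 136 / (1.21 × 0.354 × 0.709)) = √895.6 = 29.9 m/s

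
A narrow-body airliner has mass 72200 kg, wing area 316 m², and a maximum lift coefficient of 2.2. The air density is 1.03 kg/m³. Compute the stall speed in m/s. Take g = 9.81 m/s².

V_stall = 44.5 m/s

Weight W = mg = 72200 × 9.81 = 7.083×10^5 N.
From L = ½ρV²S·CL,max = W: V_stall = √(2W/(ρSCL,max)) = √(2·7.083×10^5/(1.03·316·2.2))
V_stall = √1978 = 44.5 m/s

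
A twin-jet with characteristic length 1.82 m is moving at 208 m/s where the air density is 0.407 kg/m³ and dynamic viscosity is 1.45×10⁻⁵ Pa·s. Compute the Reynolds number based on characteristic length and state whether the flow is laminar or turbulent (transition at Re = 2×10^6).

Re = 1.06×10^7 (turbulent)

Re = ρ·v·c/μ = 0.407 × 208 × 1.82 / (1.45×10⁻⁵) = 1.06×10^7
Since 1.06×10^7 > 2×10^6, the flow is turbulent.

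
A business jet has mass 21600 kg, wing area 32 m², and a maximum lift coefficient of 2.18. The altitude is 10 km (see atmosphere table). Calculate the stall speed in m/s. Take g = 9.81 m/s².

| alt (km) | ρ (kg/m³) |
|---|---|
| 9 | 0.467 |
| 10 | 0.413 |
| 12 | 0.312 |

V_stall = 121 m/s

At 10 km, from the table: ρ = 0.413 kg/m³.
Stall occurs when L = W at CL,max. W = mg = 21600 × 9.81 = 2.119×10^5 N.
From L = ½ρV²S·CL,max = W: V_stall = √(2W/(ρSCL,max)) = √(2·2.119×10^5/(0.413·32·2.18))
V_stall = √14710 = 121 m/s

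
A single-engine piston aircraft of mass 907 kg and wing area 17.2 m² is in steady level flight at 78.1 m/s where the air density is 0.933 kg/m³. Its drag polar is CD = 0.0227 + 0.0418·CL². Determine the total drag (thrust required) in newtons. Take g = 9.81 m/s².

D = 1180 N

In steady level flight, lift balances weight: W = mg = 907 × 9.81 = 8897.7 N.
q = ½ρv² = ½ × 0.933 × 78.1² = 2845 Pa.
Required CL = L/(qS) = 8897.7/(2845·17.2) = 0.1818.
CD = 0.0227 + 0.0418 × 0.1818² = 0.02408.
D = q·S·CD = 2845 × 17.2 × 0.02408 = 1179 N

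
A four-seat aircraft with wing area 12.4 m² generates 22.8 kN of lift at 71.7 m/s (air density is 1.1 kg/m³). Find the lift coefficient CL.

From L = ½ρv²S·CL, rearranging gives CL = 2L/(ρv²S).
CL = 2 × 22800 / (1.1 × 71.7² × 12.4) = 0.65

CL = 0.65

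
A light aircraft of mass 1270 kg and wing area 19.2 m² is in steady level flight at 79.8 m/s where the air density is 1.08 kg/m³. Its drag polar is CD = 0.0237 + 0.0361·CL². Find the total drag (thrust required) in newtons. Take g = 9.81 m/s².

D = 1650 N

Weight W = mg = 1270 × 9.81 = 12459 N; in level flight L = W.
Dynamic pressure q = 0.5 × 1.08 × 79.8² = 3439 Pa.
CL = 2W/(ρv²S) = 2×12459/(1.08×79.8²×19.2) = 0.1887.
CD = 0.0237 + 0.0361 × 0.1887² = 0.02499.
D = q·S·CD = 3439 × 19.2 × 0.02499 = 1650 N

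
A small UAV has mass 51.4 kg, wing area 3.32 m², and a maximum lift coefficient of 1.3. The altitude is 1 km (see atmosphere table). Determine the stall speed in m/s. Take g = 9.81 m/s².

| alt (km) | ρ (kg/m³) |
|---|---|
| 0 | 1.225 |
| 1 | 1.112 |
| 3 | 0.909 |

V_stall = 14.5 m/s

At 1 km, from the table: ρ = 1.112 kg/m³.
Weight W = mg = 51.4 × 9.81 = 504.2 N.
V_stall = √(2W/(ρ·S·CL,max)) = √(2 × 504.2 / (1.112 × 3.32 × 1.3))
V_stall = √210.1 = 14.5 m/s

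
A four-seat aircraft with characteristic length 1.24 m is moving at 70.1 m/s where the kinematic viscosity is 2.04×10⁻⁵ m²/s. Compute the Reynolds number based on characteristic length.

Re = v·c/ν = 70.1 × 1.24 / (2.04×10⁻⁵) = 4.26×10^6

Re = 4.26×10^6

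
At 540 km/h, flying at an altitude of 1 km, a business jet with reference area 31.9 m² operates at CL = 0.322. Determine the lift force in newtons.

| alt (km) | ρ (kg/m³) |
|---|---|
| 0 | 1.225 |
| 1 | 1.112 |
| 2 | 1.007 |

L = 1.29×10^5 N

At 1 km, from the table: ρ = 1.112 kg/m³.
Convert speed: v = 540 km/h ÷ 3.6 = 150 m/s.
L = ½ρv²S·CL = ½ × 1.112 × 150² × 31.9 × 0.322 = 1.29×10^5 N ≈ 129 kN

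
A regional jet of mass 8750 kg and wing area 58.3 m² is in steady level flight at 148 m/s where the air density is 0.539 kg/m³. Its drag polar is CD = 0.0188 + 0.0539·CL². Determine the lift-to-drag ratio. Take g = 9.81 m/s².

L/D = 11.3

Level flight ⇒ L = W = m·g = 8750 × 9.81 = 85838 N.
Dynamic pressure q = 0.5 × 0.539 × 148² = 5903 Pa.
CL = 2W/(ρv²S) = 2×85838/(0.539×148²×58.3) = 0.2494.
CD = 0.0188 + 0.0539 × 0.2494² = 0.02215.
L/D = CL/CD = 0.2494 / 0.02215 = 11.3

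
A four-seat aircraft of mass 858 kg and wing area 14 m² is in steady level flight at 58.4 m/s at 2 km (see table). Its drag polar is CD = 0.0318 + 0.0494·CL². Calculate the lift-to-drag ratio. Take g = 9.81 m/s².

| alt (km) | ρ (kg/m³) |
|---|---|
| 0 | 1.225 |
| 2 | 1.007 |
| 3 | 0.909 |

L/D = 9.25

At 2 km, from the table: ρ = 1.007 kg/m³.
In steady level flight, lift balances weight: W = mg = 858 × 9.81 = 8417 N.
Dynamic pressure q = 0.5 × 1.007 × 58.4² = 1717 Pa.
Required CL = L/(qS) = 8417/(1717·14) = 0.3501.
CD = 0.0318 + 0.0494 × 0.3501² = 0.03786.
L/D = CL/CD = 0.3501 / 0.03786 = 9.25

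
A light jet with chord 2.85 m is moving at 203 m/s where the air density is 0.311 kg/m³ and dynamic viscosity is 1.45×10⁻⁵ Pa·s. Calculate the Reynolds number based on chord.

Re = 1.24×10^7

Re = ρ·v·c/μ = 0.311 × 203 × 2.85 / (1.45×10⁻⁵) = 1.24×10^7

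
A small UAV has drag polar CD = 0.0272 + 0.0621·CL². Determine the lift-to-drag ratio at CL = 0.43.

L/D = 11.1

CD = 0.0272 + 0.0621 × 0.43² = 0.03868
L/D = CL/CD = 0.43 / 0.03868 = 11.1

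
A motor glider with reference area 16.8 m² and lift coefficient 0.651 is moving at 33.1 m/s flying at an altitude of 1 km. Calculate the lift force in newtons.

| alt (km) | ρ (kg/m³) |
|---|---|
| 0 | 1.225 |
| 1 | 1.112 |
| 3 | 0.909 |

At 1 km, from the table: ρ = 1.112 kg/m³.
Dynamic pressure q = ½ρv² = ½ × 1.112 × 33.1² = 609.2 Pa.
L = q·S·CL = 609.2 × 16.8 × 0.651 = 6660 N ≈ 6.66 kN

L = 6660 N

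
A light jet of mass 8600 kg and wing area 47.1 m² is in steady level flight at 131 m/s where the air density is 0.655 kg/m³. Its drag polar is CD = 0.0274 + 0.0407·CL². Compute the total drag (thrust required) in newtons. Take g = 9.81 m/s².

Weight W = mg = 8600 × 9.81 = 84366 N; in level flight L = W.
Dynamic pressure q = 0.5 × 0.655 × 131² = 5620 Pa.
CL = 2W/(ρv²S) = 2×84366/(0.655×131²×47.1) = 0.3187.
CD = 0.0274 + 0.0407 × 0.3187² = 0.03153.
D = q·S·CD = 5620 × 47.1 × 0.03153 = 8347 N

D = 8350 N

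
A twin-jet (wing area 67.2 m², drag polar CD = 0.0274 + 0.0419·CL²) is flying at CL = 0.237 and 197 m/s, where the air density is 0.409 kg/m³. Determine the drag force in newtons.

CD = 0.0274 + 0.0419 × 0.237² = 0.02975
D = ½ρv²S·CD = ½ × 0.409 × 197² × 67.2 × 0.02975 = 15900 N

D = 15900 N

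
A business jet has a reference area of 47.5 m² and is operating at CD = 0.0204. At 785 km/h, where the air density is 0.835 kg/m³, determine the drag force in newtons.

D = 19200 N

Convert speed: v = 785 km/h ÷ 3.6 = 218.1 m/s.
D = ½ρv²S·CD = ½ × 0.835 × 218.1² × 47.5 × 0.0204 = 19200 N ≈ 19.2 kN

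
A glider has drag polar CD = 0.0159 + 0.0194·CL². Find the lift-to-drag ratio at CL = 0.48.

L/D = 23.6

CD = 0.0159 + 0.0194 × 0.48² = 0.02037
L/D = CL/CD = 0.48 / 0.02037 = 23.6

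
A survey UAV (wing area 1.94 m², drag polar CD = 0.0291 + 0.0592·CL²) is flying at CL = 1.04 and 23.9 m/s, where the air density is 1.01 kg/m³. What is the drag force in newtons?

D = 52.1 N

CD = 0.0291 + 0.0592 × 1.04² = 0.09313
D = ½ρv²S·CD = ½ × 1.01 × 23.9² × 1.94 × 0.09313 = 52.1 N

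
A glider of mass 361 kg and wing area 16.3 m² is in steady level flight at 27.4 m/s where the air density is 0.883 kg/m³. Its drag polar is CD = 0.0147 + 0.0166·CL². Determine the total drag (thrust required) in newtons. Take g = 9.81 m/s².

Weight W = mg = 361 × 9.81 = 3541.4 N; in level flight L = W.
q = ½ρv² = ½ × 0.883 × 27.4² = 331.5 Pa.
CL = 2W/(ρv²S) = 2×3541.4/(0.883×27.4²×16.3) = 0.6555.
CD = 0.0147 + 0.0166 × 0.6555² = 0.02183.
D = q·S·CD = 331.5 × 16.3 × 0.02183 = 118 N

D = 118 N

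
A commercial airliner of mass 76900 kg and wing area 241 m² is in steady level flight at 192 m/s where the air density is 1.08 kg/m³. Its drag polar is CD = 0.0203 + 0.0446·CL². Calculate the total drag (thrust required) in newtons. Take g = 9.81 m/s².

Weight W = mg = 76900 × 9.81 = 7.5439×10^5 N; in level flight L = W.
q = ½ρv² = ½ × 1.08 × 192² = 19910 Pa.
CL = W/(q·S) = 7.5439×10^5 / (19910 × 241) = 0.1572.
CD = 0.0203 + 0.0446 × 0.1572² = 0.0214.
D = q·S·CD = 19910 × 241 × 0.0214 = 1.027×10^5 N

D = 1.03×10^5 N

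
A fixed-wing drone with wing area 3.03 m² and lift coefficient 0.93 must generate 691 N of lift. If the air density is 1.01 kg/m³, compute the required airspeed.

L = ½ρv²S·CL ⇒ v = √(2L/(ρ·S·CL))
v = √(2 × 691 / (1.01 × 3.03 × 0.93)) = √485.6 = 22 m/s

v = 22 m/s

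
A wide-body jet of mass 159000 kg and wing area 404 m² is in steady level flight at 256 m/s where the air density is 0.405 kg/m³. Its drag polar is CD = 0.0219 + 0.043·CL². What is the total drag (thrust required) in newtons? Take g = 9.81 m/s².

Level flight ⇒ L = W = m·g = 159000 × 9.81 = 1.5598×10^6 N.
q = ½ρv² = ½ × 0.405 × 256² = 13270 Pa.
Required CL = L/(qS) = 1.5598×10^6/(13270·404) = 0.2909.
CD = 0.0219 + 0.043 × 0.2909² = 0.02554.
D = q·S·CD = 13270 × 404 × 0.02554 = 1.369×10^5 N

D = 1.37×10^5 N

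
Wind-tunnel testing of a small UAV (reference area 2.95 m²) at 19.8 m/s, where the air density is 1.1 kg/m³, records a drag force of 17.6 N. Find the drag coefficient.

From D = ½ρv²S·CD, rearranging gives CD = 2D/(ρv²S).
CD = 2 × 17.6 / (1.1 × 19.8² × 2.95) = 0.0277

CD = 0.0277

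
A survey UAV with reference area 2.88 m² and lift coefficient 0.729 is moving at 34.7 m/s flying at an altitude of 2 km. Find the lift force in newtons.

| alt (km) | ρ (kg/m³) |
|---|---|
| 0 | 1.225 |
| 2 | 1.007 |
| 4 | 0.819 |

At 2 km, from the table: ρ = 1.007 kg/m³.
Dynamic pressure q = ½ρv² = ½ × 1.007 × 34.7² = 606.3 Pa.
L = q·S·CL = 606.3 × 2.88 × 0.729 = 1270 N

L = 1270 N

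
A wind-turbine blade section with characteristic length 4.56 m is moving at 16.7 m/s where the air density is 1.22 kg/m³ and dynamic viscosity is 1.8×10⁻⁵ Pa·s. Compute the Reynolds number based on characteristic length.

Re = 5.16×10^6

Re = ρ·v·c/μ = 1.22 × 16.7 × 4.56 / (1.8×10⁻⁵) = 5.16×10^6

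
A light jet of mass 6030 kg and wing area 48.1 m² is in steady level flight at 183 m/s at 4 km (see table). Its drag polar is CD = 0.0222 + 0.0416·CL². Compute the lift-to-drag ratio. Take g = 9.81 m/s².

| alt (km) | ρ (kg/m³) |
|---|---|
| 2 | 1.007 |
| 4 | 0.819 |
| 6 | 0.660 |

At 4 km, from the table: ρ = 0.819 kg/m³.
Weight W = mg = 6030 × 9.81 = 59154 N; in level flight L = W.
Dynamic pressure q = 0.5 × 0.819 × 183² = 13710 Pa.
CL = 2W/(ρv²S) = 2×59154/(0.819×183²×48.1) = 0.08968.
CD = 0.0222 + 0.0416 × 0.08968² = 0.02253.
L/D = CL/CD = 0.08968 / 0.02253 = 3.98

L/D = 3.98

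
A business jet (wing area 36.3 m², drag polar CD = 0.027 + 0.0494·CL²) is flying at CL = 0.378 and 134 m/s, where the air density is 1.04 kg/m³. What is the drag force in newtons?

D = 11500 N

CD = 0.027 + 0.0494 × 0.378² = 0.03406
D = ½ρv²S·CD = ½ × 1.04 × 134² × 36.3 × 0.03406 = 11500 N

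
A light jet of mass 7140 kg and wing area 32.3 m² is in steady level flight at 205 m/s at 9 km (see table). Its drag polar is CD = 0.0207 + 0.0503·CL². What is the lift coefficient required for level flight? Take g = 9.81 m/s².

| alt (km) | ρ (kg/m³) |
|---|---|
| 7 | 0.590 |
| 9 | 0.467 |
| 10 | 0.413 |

At 9 km, from the table: ρ = 0.467 kg/m³.
In steady level flight, lift balances weight: W = mg = 7140 × 9.81 = 70043 N.
q = ½ρv² = ½ × 0.467 × 205² = 9813 Pa.
Required CL = L/(qS) = 70043/(9813·32.3) = 0.221.

CL = 0.221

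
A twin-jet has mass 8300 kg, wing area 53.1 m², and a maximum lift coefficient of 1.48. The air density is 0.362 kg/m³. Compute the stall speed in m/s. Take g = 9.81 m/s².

At stall, lift equals weight: L = W = m·g = 8300 × 9.81 = 81420 N.
V_stall = √(2W/(ρ·S·CL,max)) = √(2 × 81420 / (0.362 × 53.1 × 1.48))
V_stall = √5724 = 75.7 m/s

V_stall = 75.7 m/s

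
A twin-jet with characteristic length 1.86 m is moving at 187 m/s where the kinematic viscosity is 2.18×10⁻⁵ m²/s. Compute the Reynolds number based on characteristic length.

Re = v·c/ν = 187 × 1.86 / (2.18×10⁻⁵) = 1.6×10^7

Re = 1.6×10^7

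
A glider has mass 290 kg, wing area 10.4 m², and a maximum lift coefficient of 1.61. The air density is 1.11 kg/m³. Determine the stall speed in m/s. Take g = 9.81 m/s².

V_stall = 17.5 m/s

Weight W = mg = 290 × 9.81 = 2845 N.
V_stall = √(2W/(ρ·S·CL,max)) = √(2 × 2845 / (1.11 × 10.4 × 1.61))
V_stall = √306.1 = 17.5 m/s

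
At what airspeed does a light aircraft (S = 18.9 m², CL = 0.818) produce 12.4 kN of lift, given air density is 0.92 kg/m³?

L = ½ρv²S·CL ⇒ v = √(2L/(ρ·S·CL))
v = √(2 × 12400 / (0.92 × 18.9 × 0.818)) = √1744 = 41.8 m/s

v = 41.8 m/s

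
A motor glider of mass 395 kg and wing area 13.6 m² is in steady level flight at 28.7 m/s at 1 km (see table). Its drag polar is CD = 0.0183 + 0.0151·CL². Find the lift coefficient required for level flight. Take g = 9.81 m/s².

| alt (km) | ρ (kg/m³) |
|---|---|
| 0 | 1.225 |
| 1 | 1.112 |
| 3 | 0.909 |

At 1 km, from the table: ρ = 1.112 kg/m³.
In steady level flight, lift balances weight: W = mg = 395 × 9.81 = 3875 N.
Dynamic pressure q = 0.5 × 1.112 × 28.7² = 458 Pa.
CL = 2W/(ρv²S) = 2×3875/(1.112×28.7²×13.6) = 0.6221.

CL = 0.622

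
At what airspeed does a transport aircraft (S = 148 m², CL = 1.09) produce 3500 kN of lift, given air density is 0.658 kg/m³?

v = 257 m/s

L = ½ρv²S·CL ⇒ v = √(2L/(ρ·S·CL))
v = √(2 × 3.5×10^6 / (0.658 × 148 × 1.09)) = √65950 = 257 m/s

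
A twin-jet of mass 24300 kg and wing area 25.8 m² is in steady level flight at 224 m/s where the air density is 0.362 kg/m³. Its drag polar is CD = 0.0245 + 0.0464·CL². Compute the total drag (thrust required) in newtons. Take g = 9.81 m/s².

In steady level flight, lift balances weight: W = mg = 24300 × 9.81 = 2.3838×10^5 N.
q = ½ρv² = ½ × 0.362 × 224² = 9082 Pa.
CL = 2W/(ρv²S) = 2×2.3838×10^5/(0.362×224²×25.8) = 1.017.
CD = 0.0245 + 0.0464 × 1.017² = 0.07253.
D = q·S·CD = 9082 × 25.8 × 0.07253 = 16990 N

D = 17000 N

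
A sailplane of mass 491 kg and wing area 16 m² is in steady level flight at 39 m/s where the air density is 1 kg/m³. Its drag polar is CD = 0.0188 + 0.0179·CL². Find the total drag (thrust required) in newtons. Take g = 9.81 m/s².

D = 263 N

Level flight ⇒ L = W = m·g = 491 × 9.81 = 4816.7 N.
Dynamic pressure q = 0.5 × 1 × 39² = 760.5 Pa.
CL = W/(q·S) = 4816.7 / (760.5 × 16) = 0.3959.
CD = 0.0188 + 0.0179 × 0.3959² = 0.0216.
D = q·S·CD = 760.5 × 16 × 0.0216 = 262.9 N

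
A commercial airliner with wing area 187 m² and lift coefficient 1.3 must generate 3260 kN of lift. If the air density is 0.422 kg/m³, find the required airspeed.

L = ½ρv²S·CL ⇒ v = √(2L/(ρ·S·CL))
v = √(2 × 3.26×10^6 / (0.422 × 187 × 1.3)) = √63560 = 252 m/s

v = 252 m/s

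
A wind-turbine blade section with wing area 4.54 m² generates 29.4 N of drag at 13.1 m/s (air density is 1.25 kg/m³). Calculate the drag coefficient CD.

From D = ½ρv²S·CD, rearranging gives CD = 2D/(ρv²S).
CD = 2 × 29.4 / (1.25 × 13.1² × 4.54) = 0.0604

CD = 0.0604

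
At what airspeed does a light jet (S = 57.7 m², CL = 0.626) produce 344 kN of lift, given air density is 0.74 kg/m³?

v = 160 m/s

L = ½ρv²S·CL ⇒ v = √(2L/(ρ·S·CL))
v = √(2 × 3.44×10^5 / (0.74 × 57.7 × 0.626)) = √25740 = 160 m/s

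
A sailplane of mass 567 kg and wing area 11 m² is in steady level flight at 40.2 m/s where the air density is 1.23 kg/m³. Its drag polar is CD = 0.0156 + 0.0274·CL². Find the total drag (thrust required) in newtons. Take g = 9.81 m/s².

D = 248 N

In steady level flight, lift balances weight: W = mg = 567 × 9.81 = 5562.3 N.
q = ½ρv² = ½ × 1.23 × 40.2² = 993.9 Pa.
CL = 2W/(ρv²S) = 2×5562.3/(1.23×40.2²×11) = 0.5088.
CD = 0.0156 + 0.0274 × 0.5088² = 0.02269.
D = q·S·CD = 993.9 × 11 × 0.02269 = 248.1 N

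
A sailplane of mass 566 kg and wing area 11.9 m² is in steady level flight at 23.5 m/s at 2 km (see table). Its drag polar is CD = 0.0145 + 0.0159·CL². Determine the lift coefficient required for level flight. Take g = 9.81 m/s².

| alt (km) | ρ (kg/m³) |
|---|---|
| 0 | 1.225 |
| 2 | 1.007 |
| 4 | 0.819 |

CL = 1.68

At 2 km, from the table: ρ = 1.007 kg/m³.
Level flight ⇒ L = W = m·g = 566 × 9.81 = 5552.5 N.
q = ½ρv² = ½ × 1.007 × 23.5² = 278.1 Pa.
CL = W/(q·S) = 5552.5 / (278.1 × 11.9) = 1.678.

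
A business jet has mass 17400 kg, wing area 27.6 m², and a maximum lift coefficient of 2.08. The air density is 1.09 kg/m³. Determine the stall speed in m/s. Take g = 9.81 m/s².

Stall occurs when L = W at CL,max. W = mg = 17400 × 9.81 = 1.707×10^5 N.
From L = ½ρV²S·CL,max = W: V_stall = √(2W/(ρSCL,max)) = √(2·1.707×10^5/(1.09·27.6·2.08))
V_stall = √5456 = 73.9 m/s

V_stall = 73.9 m/s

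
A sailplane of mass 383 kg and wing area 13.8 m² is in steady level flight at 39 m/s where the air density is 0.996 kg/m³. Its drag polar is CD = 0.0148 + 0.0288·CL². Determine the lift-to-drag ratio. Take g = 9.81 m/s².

L/D = 19.4

Level flight ⇒ L = W = m·g = 383 × 9.81 = 3757.2 N.
q = ½ρv² = ½ × 0.996 × 39² = 757.5 Pa.
CL = W/(q·S) = 3757.2 / (757.5 × 13.8) = 0.3594.
CD = 0.0148 + 0.0288 × 0.3594² = 0.01852.
L/D = CL/CD = 0.3594 / 0.01852 = 19.4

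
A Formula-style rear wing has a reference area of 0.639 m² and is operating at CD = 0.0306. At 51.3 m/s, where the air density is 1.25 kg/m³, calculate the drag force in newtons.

D = 32.2 N

Dynamic pressure q = ½ρv² = ½ × 1.25 × 51.3² = 1645 Pa.
D = q·S·CD = 1645 × 0.639 × 0.0306 = 32.2 N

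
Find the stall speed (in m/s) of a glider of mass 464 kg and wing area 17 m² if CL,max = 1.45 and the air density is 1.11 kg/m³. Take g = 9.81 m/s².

V_stall = 18.2 m/s

At stall, lift equals weight: L = W = m·g = 464 × 9.81 = 4552 N.
V_stall = √(2W/(ρ·S·CL,max)) = √(2 × 4552 / (1.11 × 17 × 1.45))
V_stall = √332.7 = 18.2 m/s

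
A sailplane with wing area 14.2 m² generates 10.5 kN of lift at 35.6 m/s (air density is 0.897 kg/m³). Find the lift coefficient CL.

From L = ½ρv²S·CL, rearranging gives CL = 2L/(ρv²S).
CL = 2 × 10500 / (0.897 × 35.6² × 14.2) = 1.3

CL = 1.3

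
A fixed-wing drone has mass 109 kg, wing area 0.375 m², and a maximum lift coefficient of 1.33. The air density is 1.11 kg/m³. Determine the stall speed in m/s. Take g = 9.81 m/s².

V_stall = 62.2 m/s

Stall occurs when L = W at CL,max. W = mg = 109 × 9.81 = 1069 N.
From L = ½ρV²S·CL,max = W: V_stall = √(2W/(ρSCL,max)) = √(2·1069/(1.11·0.375·1.33))
V_stall = √3863 = 62.2 m/s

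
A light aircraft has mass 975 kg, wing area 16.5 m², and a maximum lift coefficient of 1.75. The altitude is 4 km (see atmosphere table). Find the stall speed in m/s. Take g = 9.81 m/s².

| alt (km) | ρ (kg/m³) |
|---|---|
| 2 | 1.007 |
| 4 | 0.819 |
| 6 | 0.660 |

V_stall = 28.4 m/s

At 4 km, from the table: ρ = 0.819 kg/m³.
Weight W = mg = 975 × 9.81 = 9565 N.
V_stall = √(2W/(ρ·S·CL,max)) = √(2 × 9565 / (0.819 × 16.5 × 1.75))
V_stall = √808.9 = 28.4 m/s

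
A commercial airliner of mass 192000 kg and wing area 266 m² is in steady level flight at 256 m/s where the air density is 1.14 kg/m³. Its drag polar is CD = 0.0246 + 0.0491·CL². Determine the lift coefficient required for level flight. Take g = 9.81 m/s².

In steady level flight, lift balances weight: W = mg = 192000 × 9.81 = 1.8835×10^6 N.
q = ½ρv² = ½ × 1.14 × 256² = 37360 Pa.
CL = 2W/(ρv²S) = 2×1.8835×10^6/(1.14×256²×266) = 0.1896.

CL = 0.19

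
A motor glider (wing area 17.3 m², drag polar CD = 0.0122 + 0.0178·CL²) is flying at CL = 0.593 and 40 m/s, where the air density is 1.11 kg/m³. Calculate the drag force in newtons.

D = 284 N

CD = 0.0122 + 0.0178 × 0.593² = 0.01846
D = ½ρv²S·CD = ½ × 1.11 × 40² × 17.3 × 0.01846 = 284 N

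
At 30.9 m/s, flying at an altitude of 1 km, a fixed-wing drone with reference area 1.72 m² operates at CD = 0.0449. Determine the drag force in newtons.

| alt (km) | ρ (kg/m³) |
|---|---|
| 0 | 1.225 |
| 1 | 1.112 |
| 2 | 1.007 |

D = 41 N

At 1 km, from the table: ρ = 1.112 kg/m³.
Dynamic pressure q = ½ρv² = ½ × 1.112 × 30.9² = 530.9 Pa.
D = q·S·CD = 530.9 × 1.72 × 0.0449 = 41 N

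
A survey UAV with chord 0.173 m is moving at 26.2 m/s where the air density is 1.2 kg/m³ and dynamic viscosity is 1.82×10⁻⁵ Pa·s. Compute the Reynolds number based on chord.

Re = 2.99×10^5

Re = ρ·v·c/μ = 1.2 × 26.2 × 0.173 / (1.82×10⁻⁵) = 2.99×10^5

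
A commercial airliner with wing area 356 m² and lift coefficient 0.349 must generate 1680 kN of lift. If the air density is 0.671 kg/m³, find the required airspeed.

L = ½ρv²S·CL ⇒ v = √(2L/(ρ·S·CL))
v = √(2 × 1.68×10^6 / (0.671 × 356 × 0.349)) = √40300 = 201 m/s

v = 201 m/s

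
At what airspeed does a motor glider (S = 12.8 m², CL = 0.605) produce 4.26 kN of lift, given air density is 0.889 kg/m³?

v = 35.2 m/s

L = ½ρv²S·CL ⇒ v = √(2L/(ρ·S·CL))
v = √(2 × 4260 / (0.889 × 12.8 × 0.605)) = √1238 = 35.2 m/s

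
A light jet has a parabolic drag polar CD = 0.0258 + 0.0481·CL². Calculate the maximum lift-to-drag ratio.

For CD = CD0 + K·CL², (L/D)max occurs at CL* = √(CD0/K) and equals 1/(2√(K·CD0)).
(L/D)max = 1/(2√(0.0481 × 0.0258)) = 1/(2 × 0.03523) = 14.2

(L/D)max = 14.2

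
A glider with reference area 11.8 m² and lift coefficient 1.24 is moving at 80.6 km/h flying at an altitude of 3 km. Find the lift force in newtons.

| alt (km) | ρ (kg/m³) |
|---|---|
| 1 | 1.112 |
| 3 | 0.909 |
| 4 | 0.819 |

At 3 km, from the table: ρ = 0.909 kg/m³.
Convert speed: v = 80.6 km/h ÷ 3.6 = 22.39 m/s.
Dynamic pressure q = ½ρv² = ½ × 0.909 × 22.39² = 227.8 Pa.
L = q·S·CL = 227.8 × 11.8 × 1.24 = 3330 N

L = 3330 N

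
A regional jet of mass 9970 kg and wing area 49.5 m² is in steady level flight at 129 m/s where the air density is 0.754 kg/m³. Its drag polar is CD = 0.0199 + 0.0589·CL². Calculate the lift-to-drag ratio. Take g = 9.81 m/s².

Level flight ⇒ L = W = m·g = 9970 × 9.81 = 97806 N.
q = ½ρv² = ½ × 0.754 × 129² = 6274 Pa.
CL = 2W/(ρv²S) = 2×97806/(0.754×129²×49.5) = 0.3149.
CD = 0.0199 + 0.0589 × 0.3149² = 0.02574.
L/D = CL/CD = 0.3149 / 0.02574 = 12.2

L/D = 12.2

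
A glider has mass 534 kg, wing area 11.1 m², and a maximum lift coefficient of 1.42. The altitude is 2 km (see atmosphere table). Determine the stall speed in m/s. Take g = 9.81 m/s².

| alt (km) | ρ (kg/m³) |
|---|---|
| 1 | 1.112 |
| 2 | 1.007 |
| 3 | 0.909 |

At 2 km, from the table: ρ = 1.007 kg/m³.
Weight W = mg = 534 × 9.81 = 5239 N.
V_stall = √(2W/(ρ·S·CL,max)) = √(2 × 5239 / (1.007 × 11.1 × 1.42))
V_stall = √660.1 = 25.7 m/s

V_stall = 25.7 m/s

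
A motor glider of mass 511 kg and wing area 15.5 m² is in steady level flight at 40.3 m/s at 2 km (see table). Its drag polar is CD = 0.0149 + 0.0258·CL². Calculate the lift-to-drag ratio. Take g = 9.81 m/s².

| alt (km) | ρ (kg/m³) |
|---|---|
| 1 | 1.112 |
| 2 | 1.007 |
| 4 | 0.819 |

L/D = 20.9

At 2 km, from the table: ρ = 1.007 kg/m³.
Level flight ⇒ L = W = m·g = 511 × 9.81 = 5012.9 N.
q = ½ρv² = ½ × 1.007 × 40.3² = 817.7 Pa.
Required CL = L/(qS) = 5012.9/(817.7·15.5) = 0.3955.
CD = 0.0149 + 0.0258 × 0.3955² = 0.01894.
L/D = CL/CD = 0.3955 / 0.01894 = 20.9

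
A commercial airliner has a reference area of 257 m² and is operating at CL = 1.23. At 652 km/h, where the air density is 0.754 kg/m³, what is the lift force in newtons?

Convert speed: v = 652 km/h ÷ 3.6 = 181.1 m/s.
Dynamic pressure q = ½ρv² = ½ × 0.754 × 181.1² = 12370 Pa.
L = q·S·CL = 12370 × 257 × 1.23 = 3.91×10^6 N ≈ 3910 kN

L = 3.91×10^6 N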